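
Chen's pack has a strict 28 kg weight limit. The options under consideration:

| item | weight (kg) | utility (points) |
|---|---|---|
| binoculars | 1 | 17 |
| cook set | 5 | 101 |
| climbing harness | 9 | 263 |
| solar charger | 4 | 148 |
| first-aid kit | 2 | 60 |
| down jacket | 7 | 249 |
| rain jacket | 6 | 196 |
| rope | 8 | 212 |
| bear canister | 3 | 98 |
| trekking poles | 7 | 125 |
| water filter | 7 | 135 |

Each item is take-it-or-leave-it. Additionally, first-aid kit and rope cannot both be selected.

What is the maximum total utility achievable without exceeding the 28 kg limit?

916

Greedy by ratio would take binoculars + cook set + solar charger + first-aid kit + down jacket + rain jacket + bear canister: 28 kg used, total 869.
The 9 kg tied up in binoculars and cook set and bear canister is better spent on climbing harness — total rises to 916 (28 kg).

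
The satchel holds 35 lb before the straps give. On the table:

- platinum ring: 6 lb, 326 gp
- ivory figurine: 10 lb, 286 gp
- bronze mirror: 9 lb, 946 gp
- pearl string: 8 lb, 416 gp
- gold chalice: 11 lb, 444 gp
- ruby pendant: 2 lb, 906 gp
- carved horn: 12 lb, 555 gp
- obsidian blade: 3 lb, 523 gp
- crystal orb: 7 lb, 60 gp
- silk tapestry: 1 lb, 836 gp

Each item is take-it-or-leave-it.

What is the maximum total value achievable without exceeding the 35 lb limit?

4182

A density-first pass picks platinum ring + bronze mirror + pearl string + ruby pendant + obsidian blade + silk tapestry — 3953 at 29 lb.
Replace platinum ring with carved horn: the trade gains 229 net, giving 4182 at 35 lb.
Next best is platinum ring + bronze mirror + ruby pendant + carved horn + obsidian blade + silk tapestry at 4092 (33 lb) — short by 90.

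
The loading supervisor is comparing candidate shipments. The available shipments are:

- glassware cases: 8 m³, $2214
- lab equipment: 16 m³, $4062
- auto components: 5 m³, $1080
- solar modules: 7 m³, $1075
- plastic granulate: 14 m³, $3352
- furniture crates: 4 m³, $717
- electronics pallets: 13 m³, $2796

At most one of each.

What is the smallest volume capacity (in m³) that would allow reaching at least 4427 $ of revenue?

19

Minimise m³ subject to total revenue ≥ 4427.
auto components + plastic granulate reaches 4432 using 19 m³.
No combination under 19 m³ hits 4427.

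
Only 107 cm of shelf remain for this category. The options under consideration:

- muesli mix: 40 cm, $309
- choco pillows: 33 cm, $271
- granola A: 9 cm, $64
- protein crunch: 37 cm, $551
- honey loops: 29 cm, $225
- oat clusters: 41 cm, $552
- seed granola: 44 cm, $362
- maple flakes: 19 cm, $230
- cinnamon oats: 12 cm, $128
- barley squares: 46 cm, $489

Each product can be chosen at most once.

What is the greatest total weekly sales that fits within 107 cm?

By weekly sales per cm: protein crunch 14.89, oat clusters 13.46, maple flakes 12.11 lead.
Taking granola A + protein crunch + oat clusters + maple flakes: 106 cm used, 1397 in weekly sales.

1397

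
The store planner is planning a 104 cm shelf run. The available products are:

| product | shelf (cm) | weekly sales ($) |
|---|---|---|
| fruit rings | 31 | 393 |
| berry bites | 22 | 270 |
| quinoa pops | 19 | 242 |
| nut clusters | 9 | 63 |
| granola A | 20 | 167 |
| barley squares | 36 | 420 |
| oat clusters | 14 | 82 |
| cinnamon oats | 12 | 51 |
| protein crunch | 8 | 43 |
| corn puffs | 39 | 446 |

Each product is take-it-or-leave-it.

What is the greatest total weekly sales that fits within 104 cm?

1172

By weekly sales per cm: quinoa pops 12.74, fruit rings 12.68, berry bites 12.27 lead.
Taking the top-ratio products first gives fruit rings + berry bites + quinoa pops + nut clusters + granola A for 1135 (101 cm).
Dropping quinoa pops and granola A frees 39 cm; slotting in corn puffs (39 cm) lifts the total to 1172 at 101 cm.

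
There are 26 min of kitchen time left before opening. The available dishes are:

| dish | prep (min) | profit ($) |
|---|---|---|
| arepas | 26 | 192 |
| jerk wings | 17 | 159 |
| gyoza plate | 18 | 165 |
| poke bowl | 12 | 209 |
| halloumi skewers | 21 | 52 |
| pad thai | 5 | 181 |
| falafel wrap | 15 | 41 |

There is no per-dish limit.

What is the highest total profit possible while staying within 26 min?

The ratio ordering already packs tightly: 5×pad thai, 25 min, 905.
That's the maximum — no swap from here does better than 905.

905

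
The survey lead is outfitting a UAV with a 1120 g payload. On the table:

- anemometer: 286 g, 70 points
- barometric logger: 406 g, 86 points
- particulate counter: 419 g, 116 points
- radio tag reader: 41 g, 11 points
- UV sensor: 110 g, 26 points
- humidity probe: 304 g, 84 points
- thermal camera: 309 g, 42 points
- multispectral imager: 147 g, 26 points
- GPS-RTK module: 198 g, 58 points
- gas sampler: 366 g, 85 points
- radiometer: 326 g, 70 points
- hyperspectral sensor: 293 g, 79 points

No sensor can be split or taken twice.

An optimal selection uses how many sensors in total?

4

Best achievable data value is 296.
For example anemometer + particulate counter + UV sensor + humidity probe achieves it, using 1119 g.
All optima have 4 sensors.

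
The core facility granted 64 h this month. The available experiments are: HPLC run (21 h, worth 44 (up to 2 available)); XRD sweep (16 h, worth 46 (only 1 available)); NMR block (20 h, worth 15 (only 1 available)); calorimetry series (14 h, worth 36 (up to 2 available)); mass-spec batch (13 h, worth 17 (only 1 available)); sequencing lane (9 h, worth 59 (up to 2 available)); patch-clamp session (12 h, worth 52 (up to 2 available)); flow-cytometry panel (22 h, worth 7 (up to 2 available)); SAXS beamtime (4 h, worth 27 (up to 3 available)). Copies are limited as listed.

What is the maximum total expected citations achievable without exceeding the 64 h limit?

312

Ranking by ratio (expected citations/h): SAXS beamtime 6.75, sequencing lane 6.56, patch-clamp session 4.33.
The ratio heuristic lands on 2×sequencing lane + 2×patch-clamp session + 3×SAXS beamtime (303) but leaves 10 h idle.
Replace SAXS beamtime with calorimetry series: the trade gains 9 net, giving 312 at 64 h.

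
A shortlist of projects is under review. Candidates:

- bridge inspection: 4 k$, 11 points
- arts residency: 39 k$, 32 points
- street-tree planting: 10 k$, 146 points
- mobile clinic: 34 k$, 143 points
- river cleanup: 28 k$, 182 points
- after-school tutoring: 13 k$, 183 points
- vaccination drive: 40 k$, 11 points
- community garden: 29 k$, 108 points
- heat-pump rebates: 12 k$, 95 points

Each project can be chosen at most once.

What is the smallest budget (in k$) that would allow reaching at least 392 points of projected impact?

Minimise k$ subject to total projected impact ≥ 392.
Taking street-tree planting + after-school tutoring + heat-pump rebates gives 424 (≥ 392) for 35 k$.
Any bundle with less than 35 k$ falls short of 392.

35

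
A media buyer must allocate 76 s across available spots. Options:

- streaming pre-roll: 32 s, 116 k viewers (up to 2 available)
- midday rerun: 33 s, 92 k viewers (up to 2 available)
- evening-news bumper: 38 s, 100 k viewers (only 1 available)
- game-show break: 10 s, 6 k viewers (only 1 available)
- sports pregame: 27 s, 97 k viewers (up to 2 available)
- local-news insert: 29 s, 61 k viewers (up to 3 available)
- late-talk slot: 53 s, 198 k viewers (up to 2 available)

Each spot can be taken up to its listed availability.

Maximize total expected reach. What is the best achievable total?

Density check — late-talk slot 3.74, streaming pre-roll 3.62, sports pregame 3.59 are the best per s.
Greedy by ratio would take game-show break + late-talk slot: 63 s used, total 204.
Replace late-talk slot with 2×streaming pre-roll: the trade gains 34 net, giving 238 at 74 s.
That's the maximum — no swap from here does better than 238.

238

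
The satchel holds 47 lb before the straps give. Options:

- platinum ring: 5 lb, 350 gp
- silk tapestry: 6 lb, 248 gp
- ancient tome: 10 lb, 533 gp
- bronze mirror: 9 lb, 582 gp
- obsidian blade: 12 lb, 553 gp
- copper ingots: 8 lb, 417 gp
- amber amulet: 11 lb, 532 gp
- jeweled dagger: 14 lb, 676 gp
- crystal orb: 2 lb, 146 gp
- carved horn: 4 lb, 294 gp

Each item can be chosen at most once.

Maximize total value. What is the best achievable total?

2708

Taking the top-ratio items first gives platinum ring + silk tapestry + ancient tome + bronze mirror + copper ingots + crystal orb + carved horn for 2570 (44 lb).
The 8 lb tied up in silk tapestry and crystal orb is better spent on amber amulet — total rises to 2708 (47 lb).
Nothing else within 47 lb beats 2708.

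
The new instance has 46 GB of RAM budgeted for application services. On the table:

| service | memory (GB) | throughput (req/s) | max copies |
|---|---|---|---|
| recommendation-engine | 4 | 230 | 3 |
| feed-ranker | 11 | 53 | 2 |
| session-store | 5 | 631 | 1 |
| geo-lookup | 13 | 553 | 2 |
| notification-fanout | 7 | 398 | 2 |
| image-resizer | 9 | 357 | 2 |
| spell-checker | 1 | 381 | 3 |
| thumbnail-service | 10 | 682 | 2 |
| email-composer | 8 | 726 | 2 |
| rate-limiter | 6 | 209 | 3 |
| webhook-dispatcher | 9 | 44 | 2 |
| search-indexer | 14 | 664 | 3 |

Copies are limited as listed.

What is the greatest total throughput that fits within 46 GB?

4598

By throughput per GB: spell-checker 381.00, session-store 126.20, email-composer 90.75, thumbnail-service 68.20 lead.
A density-first pass picks session-store + 3×spell-checker + 2×thumbnail-service + 2×email-composer — 4590 at 44 GB.
Dropping thumbnail-service frees 10 GB; slotting in 3×recommendation-engine (12 GB) lifts the total to 4598 at 46 GB.
No other feasible combination exceeds 4598.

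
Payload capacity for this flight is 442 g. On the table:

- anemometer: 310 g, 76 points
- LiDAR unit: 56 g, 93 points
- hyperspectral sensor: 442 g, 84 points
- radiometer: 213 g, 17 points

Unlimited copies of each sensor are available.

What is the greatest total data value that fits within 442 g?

Best packing: 7×LiDAR unit — 392 g, 651 total.
Nothing else within 442 g beats 651.

651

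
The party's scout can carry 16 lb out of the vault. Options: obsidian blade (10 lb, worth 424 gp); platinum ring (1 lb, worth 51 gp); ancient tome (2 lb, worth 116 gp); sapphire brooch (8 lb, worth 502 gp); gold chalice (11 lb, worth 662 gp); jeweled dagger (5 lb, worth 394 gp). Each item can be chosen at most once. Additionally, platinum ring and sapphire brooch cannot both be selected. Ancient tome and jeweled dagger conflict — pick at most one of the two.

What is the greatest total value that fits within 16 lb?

1056

Gold chalice + jeweled dagger uses 16 of the 16 lb and totals 1056.
Every other selection either busts 16 lb or breaks a pairing rule or fails to beat 1056.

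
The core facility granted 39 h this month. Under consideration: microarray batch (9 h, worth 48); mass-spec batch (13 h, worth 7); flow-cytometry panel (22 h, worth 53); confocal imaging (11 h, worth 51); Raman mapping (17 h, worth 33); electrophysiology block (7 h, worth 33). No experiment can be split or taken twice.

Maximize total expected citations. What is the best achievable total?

Ranking by ratio (expected citations/h): microarray batch 5.33, electrophysiology block 4.71, confocal imaging 4.64, flow-cytometry panel 2.41.
Greedy by ratio would take microarray batch + confocal imaging + electrophysiology block: 27 h used, total 132.
Dropping confocal imaging frees 11 h; slotting in flow-cytometry panel (22 h) lifts the total to 134 at 38 h.
The closest alternative, microarray batch + confocal imaging + Raman mapping, reaches only 132.

134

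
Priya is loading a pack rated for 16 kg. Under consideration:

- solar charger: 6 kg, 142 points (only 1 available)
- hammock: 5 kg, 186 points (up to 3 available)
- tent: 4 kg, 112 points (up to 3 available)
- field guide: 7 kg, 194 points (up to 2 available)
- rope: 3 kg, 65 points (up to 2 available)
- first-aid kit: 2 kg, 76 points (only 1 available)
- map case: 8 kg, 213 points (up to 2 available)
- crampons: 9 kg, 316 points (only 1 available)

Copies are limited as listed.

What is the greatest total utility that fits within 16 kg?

Taking the top-ratio items first gives 2×hammock + tent + first-aid kit for 560 (16 kg).
Dropping hammock and tent frees 9 kg; slotting in crampons (9 kg) lifts the total to 578 at 16 kg.
No other feasible combination exceeds 578.

578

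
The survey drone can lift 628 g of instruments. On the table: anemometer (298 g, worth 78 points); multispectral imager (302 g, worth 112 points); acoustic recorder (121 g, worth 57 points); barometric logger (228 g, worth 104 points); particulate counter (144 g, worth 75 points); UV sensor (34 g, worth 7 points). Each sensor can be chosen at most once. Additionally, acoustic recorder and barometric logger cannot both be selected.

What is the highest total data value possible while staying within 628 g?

251

By data value per g: particulate counter 0.52, acoustic recorder 0.47, barometric logger 0.46 lead.
Taking multispectral imager + acoustic recorder + particulate counter + UV sensor: 601 g used, 251 in data value.
The closest alternative, multispectral imager + acoustic recorder + particulate counter, reaches only 244.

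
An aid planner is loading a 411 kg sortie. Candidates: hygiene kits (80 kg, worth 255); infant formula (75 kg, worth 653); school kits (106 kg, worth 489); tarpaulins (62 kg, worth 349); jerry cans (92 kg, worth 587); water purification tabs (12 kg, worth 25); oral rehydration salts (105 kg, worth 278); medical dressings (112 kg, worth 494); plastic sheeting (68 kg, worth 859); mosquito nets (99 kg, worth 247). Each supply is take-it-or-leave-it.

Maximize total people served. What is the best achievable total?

2942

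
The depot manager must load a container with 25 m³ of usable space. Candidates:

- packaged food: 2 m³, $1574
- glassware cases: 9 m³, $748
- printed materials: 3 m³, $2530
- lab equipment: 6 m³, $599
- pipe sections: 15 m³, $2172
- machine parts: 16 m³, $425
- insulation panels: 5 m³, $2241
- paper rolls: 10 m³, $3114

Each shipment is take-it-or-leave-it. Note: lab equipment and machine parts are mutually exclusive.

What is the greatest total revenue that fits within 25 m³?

9459

Packaged food + printed materials + insulation panels + paper rolls uses 20 of the 25 m³ and totals 9459.
Next best is packaged food + printed materials + pipe sections + insulation panels at 8517 (25 m³) — short by 942.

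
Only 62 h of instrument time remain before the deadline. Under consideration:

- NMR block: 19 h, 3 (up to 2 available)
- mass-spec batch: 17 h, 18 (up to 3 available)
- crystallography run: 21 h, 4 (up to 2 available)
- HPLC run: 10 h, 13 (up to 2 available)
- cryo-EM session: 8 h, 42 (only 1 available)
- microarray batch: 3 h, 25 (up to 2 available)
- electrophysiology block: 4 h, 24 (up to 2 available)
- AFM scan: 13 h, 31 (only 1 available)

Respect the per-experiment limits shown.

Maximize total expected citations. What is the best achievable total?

Ranking by ratio (expected citations/h): microarray batch 8.33, electrophysiology block 6.00, cryo-EM session 5.25.
Greedy by ratio would take 2×HPLC run + cryo-EM session + 2×microarray batch + 2×electrophysiology block + AFM scan: 55 h used, total 197.
Dropping HPLC run frees 10 h; slotting in mass-spec batch (17 h) lifts the total to 202 at 62 h.
Every other selection either busts 62 h or exceeds an availability limit or fails to beat 202.

202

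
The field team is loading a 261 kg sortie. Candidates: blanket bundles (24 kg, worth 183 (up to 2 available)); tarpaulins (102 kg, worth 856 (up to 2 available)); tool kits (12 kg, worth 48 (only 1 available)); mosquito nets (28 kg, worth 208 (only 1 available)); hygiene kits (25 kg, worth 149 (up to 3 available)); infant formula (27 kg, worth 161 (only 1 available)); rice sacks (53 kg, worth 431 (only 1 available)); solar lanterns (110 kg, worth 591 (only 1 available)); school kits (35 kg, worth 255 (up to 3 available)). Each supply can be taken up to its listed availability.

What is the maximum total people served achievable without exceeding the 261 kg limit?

2143

The ratio ordering already packs tightly: 2×tarpaulins + rice sacks, 257 kg, 2143.
Every other selection either busts 261 kg or exceeds an availability limit or fails to beat 2143.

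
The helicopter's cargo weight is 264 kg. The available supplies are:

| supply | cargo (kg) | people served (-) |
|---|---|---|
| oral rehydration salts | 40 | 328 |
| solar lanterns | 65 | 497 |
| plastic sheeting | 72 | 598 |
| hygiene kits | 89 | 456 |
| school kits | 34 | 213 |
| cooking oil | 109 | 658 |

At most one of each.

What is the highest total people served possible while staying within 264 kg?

1797

Greedy by ratio would take oral rehydration salts + solar lanterns + plastic sheeting + school kits: 211 kg used, total 1636.
Replace solar lanterns with cooking oil: the trade gains 161 net, giving 1797 at 255 kg.
Next best is solar lanterns + plastic sheeting + hygiene kits + school kits at 1764 (260 kg) — short by 33.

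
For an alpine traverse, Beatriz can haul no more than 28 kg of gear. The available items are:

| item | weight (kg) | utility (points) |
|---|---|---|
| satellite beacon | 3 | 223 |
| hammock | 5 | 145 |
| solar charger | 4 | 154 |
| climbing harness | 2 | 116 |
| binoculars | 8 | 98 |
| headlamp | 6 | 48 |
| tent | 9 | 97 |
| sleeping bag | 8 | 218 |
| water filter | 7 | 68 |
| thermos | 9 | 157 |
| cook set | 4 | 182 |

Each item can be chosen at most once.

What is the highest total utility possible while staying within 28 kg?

1038

By utility per kg: satellite beacon 74.33, climbing harness 58.00, cook set 45.50 lead.
Satellite beacon + hammock + solar charger + climbing harness + sleeping bag + cook set uses 26 of the 28 kg and totals 1038.
No other feasible combination exceeds 1038.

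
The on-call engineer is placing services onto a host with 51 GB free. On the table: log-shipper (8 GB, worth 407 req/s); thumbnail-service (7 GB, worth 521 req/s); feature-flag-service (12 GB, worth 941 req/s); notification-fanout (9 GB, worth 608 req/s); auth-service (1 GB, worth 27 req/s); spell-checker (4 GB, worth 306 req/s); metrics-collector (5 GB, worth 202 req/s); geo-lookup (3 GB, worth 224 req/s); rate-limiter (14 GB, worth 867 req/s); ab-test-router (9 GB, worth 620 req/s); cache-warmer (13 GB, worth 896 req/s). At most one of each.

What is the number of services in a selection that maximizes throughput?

7

Optimal total is 3622.
One optimal bundle: feature-flag-service + notification-fanout + auth-service + spell-checker + geo-lookup + ab-test-router + cache-warmer (51 GB).
Every optimal selection uses 7 services.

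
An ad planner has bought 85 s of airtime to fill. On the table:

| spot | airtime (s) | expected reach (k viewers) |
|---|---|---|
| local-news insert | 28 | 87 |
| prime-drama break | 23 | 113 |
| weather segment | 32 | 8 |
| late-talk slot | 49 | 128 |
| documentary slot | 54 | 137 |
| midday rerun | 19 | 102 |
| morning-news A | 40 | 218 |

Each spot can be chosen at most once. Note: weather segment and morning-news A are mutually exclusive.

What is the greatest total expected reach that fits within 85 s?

433

Ranking by ratio (expected reach/s): morning-news A 5.45, midday rerun 5.37, prime-drama break 4.91.
Prime-drama break + midday rerun + morning-news A uses 82 of the 85 s and totals 433.
That's the maximum — no feasible swap from here does better than 433.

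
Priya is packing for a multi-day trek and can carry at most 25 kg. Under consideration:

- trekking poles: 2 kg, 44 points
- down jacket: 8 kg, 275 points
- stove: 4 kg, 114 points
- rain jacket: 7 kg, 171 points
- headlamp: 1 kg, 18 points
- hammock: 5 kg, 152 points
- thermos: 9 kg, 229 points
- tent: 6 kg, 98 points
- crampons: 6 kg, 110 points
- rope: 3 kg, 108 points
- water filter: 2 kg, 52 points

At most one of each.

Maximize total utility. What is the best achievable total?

Taking the top-ratio items first gives trekking poles + down jacket + stove + headlamp + hammock + rope + water filter for 763 (25 kg).
But down jacket + hammock + thermos + rope fits in 25 kg and reaches 764.

764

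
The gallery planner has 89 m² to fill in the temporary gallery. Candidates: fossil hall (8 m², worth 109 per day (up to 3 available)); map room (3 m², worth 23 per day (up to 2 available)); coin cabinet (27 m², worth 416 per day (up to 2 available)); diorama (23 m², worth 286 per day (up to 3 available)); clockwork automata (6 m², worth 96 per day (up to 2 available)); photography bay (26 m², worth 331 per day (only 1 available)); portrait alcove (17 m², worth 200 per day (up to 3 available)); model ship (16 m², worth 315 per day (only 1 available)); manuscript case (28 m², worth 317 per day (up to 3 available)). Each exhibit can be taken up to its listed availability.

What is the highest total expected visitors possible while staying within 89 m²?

Filling by ratio: 2×map room + 2×coin cabinet + 2×clockwork automata + model ship for 1385, with 1 m² left unused.
Dropping map room and 2×clockwork automata frees 15 m²; slotting in 2×fossil hall (16 m²) lifts the total to 1388 at 89 m².

1388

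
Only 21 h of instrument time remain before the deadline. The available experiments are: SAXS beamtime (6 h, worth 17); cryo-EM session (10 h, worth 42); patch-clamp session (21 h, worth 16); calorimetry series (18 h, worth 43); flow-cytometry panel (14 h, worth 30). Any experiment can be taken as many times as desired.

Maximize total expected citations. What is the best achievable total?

84

By expected citations per h: cryo-EM session 4.20, SAXS beamtime 2.83, calorimetry series 2.39 lead.
Taking 2×cryo-EM session: 20 h used, 84 in expected citations.
The spare 1 h is too small for any remaining experiment, and no exchange beats 84.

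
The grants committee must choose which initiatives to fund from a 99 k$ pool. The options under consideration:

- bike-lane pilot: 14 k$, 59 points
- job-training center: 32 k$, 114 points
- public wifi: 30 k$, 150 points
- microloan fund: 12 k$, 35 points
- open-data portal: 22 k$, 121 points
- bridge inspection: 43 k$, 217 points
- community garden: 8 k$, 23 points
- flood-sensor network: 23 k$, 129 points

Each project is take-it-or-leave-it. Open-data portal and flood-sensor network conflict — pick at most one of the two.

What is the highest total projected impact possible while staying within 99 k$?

By projected impact per k$: flood-sensor network 5.61, open-data portal 5.50, bridge inspection 5.05 lead.
Taking public wifi + bridge inspection + flood-sensor network: 96 k$ used, 496 in projected impact.
Runner-up public wifi + open-data portal + bridge inspection tops out at 488.

496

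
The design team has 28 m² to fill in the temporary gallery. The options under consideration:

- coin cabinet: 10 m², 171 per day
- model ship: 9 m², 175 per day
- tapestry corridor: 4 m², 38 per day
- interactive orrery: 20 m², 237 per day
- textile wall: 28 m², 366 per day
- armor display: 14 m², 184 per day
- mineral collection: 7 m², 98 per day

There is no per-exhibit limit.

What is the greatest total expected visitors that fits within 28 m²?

525

Density check — model ship 19.44, coin cabinet 17.10, mineral collection 14.00, armor display 13.14 are the best per m².
Taking 3×model ship: 27 m² used, 525 in expected visitors.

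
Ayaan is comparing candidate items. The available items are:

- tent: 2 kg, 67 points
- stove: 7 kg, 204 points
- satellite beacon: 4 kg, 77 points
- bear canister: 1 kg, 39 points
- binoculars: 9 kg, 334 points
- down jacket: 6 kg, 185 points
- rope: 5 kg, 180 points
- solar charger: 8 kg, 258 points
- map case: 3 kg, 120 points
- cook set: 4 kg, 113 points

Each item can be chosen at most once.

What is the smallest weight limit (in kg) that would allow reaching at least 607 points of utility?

17

Look for the lowest-weight combination reaching 607.
tent + bear canister + binoculars + rope: 620 utility at 17 kg.
Below 17 kg the best achievable stays under 607.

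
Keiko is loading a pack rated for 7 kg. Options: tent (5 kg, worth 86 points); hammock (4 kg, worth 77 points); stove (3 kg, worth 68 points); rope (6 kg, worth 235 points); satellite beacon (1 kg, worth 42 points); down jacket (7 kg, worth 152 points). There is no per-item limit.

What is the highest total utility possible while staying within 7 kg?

7×satellite beacon uses 7 of the 7 kg and totals 294.
No other feasible combination exceeds 294.

294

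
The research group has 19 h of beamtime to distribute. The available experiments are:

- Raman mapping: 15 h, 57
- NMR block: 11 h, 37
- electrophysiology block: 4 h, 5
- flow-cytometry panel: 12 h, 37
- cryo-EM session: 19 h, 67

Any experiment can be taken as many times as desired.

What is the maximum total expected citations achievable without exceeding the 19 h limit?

Greedy by ratio would take Raman mapping + electrophysiology block: 19 h used, total 62.
Dropping Raman mapping and electrophysiology block frees 19 h; slotting in cryo-EM session (19 h) lifts the total to 67 at 19 h.
No other feasible combination exceeds 67.

67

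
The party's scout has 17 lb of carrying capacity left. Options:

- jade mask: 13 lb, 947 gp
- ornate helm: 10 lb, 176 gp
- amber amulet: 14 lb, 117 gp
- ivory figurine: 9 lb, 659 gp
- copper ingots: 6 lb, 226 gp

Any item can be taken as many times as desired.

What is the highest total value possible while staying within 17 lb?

Ranking by ratio (value/lb): ivory figurine 73.22, jade mask 72.85, copper ingots 37.67, ornate helm 17.60.
The ratio heuristic lands on ivory figurine + copper ingots (885) but leaves 2 lb idle.
The 15 lb tied up in ivory figurine and copper ingots is better spent on jade mask — total rises to 947 (13 lb).

947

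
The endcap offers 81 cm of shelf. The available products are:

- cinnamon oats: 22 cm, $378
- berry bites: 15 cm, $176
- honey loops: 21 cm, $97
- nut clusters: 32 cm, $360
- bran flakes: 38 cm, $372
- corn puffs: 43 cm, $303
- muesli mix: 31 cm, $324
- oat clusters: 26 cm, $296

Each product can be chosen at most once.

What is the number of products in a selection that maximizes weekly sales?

Best achievable weekly sales is 1034.
For example cinnamon oats + nut clusters + oat clusters achieves it, using 80 cm.
Any selection reaching 1034 contains exactly 3 products.

3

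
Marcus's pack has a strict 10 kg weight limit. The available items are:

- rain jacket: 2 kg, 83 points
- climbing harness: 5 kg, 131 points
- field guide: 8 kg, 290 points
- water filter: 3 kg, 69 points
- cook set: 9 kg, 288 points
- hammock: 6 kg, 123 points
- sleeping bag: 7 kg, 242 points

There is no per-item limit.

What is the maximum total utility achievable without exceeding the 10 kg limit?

Best packing: 5×rain jacket — 10 kg, 415 total.

415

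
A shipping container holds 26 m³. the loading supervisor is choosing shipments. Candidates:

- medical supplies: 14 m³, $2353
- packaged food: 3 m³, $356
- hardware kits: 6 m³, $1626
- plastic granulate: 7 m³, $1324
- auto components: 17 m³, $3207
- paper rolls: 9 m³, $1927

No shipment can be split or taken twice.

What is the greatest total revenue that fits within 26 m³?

Ranking by ratio (revenue/m³): hardware kits 271.00, paper rolls 214.11, plastic granulate 189.14, auto components 188.65.
The ratio ordering already packs tightly: packaged food + hardware kits + plastic granulate + paper rolls, 25 m³, 5233.
Runner-up packaged food + hardware kits + auto components tops out at 5189.

5233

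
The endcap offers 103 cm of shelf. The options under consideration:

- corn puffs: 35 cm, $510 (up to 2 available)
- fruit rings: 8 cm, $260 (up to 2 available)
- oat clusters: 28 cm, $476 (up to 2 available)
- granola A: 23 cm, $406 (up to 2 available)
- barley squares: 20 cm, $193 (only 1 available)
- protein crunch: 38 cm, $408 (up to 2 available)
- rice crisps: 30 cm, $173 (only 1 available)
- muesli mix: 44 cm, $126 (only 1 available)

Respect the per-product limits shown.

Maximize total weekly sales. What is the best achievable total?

1912

Greedy by ratio would take 2×fruit rings + oat clusters + 2×granola A: 90 cm used, total 1808.
Replace granola A with corn puffs: the trade gains 104 net, giving 1912 at 102 cm.
The spare 1 cm is too small for any remaining product, and no exchange beats 1912.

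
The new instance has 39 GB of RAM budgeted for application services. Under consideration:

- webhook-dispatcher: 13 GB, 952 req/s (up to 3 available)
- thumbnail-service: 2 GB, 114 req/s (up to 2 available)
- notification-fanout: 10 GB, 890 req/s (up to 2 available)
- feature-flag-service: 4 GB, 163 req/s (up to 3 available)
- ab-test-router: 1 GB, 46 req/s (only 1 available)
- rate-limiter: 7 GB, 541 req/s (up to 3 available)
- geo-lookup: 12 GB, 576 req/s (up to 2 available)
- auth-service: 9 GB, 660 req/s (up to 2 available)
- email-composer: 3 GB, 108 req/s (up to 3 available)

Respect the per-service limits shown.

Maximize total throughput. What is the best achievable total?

3146

Density check — notification-fanout 89.00, rate-limiter 77.29, auth-service 73.33, webhook-dispatcher 73.23 are the best per GB.
Taking the top-ratio services first gives 2×thumbnail-service + 2×notification-fanout + ab-test-router + 2×rate-limiter for 3136 (39 GB).
Dropping 2×thumbnail-service and 2×rate-limiter frees 18 GB; slotting in 2×auth-service (18 GB) lifts the total to 3146 at 39 GB.
That's the maximum — no swap from here does better than 3146.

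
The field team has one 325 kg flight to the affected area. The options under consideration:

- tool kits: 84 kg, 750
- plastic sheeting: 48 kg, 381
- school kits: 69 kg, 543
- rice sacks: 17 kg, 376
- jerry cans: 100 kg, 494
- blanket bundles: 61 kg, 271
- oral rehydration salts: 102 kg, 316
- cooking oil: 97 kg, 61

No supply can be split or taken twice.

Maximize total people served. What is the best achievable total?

2544

Density check — rice sacks 22.12, tool kits 8.93, plastic sheeting 7.94, school kits 7.87 are the best per kg.
Best packing: tool kits + plastic sheeting + school kits + rice sacks + jerry cans — 318 kg, 2544 total.
The closest alternative, tool kits + plastic sheeting + school kits + rice sacks + oral rehydration salts, reaches only 2366.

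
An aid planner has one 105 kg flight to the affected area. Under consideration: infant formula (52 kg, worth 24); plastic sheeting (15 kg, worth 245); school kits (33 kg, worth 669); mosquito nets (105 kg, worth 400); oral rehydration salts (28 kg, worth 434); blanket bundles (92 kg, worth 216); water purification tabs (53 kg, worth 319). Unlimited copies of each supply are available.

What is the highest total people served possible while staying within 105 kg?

Density check — school kits 20.27, plastic sheeting 16.33, oral rehydration salts 15.50, water purification tabs 6.02 are the best per kg.
3×school kits uses 99 of the 105 kg and totals 2007.
The spare 6 kg is too small for any remaining supply, and no exchange beats 2007.

2007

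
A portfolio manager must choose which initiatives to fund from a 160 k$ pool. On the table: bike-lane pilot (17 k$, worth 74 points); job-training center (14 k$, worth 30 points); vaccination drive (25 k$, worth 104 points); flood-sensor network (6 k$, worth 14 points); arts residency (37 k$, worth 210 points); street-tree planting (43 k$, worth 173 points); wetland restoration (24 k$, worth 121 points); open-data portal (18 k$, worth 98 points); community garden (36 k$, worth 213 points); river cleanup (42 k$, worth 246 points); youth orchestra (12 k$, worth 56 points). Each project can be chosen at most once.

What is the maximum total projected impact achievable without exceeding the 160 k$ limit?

888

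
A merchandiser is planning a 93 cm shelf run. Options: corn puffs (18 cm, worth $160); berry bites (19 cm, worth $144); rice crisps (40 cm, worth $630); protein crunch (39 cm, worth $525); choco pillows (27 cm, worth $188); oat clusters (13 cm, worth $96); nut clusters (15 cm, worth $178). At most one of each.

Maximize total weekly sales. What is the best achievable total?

1251

Taking rice crisps + protein crunch + oat clusters: 92 cm used, 1251 in weekly sales.
Next best is rice crisps + protein crunch at 1155 (79 cm) — short by 96.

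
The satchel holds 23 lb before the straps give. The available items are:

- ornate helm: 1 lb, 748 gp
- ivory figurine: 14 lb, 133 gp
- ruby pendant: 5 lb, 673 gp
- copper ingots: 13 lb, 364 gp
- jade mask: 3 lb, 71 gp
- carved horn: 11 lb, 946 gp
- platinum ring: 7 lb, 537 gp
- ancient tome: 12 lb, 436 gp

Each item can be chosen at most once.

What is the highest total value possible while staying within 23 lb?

Ornate helm + ruby pendant + jade mask + carved horn uses 20 of the 23 lb and totals 2438.
Next best is ornate helm + ruby pendant + carved horn at 2367 (17 lb) — short by 71.

2438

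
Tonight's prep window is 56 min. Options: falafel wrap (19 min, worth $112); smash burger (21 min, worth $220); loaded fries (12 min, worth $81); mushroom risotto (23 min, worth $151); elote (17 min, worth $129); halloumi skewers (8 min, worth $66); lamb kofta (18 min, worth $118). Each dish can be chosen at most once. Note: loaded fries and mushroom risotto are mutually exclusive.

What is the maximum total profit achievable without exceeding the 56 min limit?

Density check — smash burger 10.48, halloumi skewers 8.25, elote 7.59 are the best per min.
A density-first pass picks smash burger + elote + halloumi skewers — 415 at 46 min.
Replace halloumi skewers with lamb kofta: the trade gains 52 net, giving 467 at 56 min.
Nothing else feasible within 56 min beats 467.

467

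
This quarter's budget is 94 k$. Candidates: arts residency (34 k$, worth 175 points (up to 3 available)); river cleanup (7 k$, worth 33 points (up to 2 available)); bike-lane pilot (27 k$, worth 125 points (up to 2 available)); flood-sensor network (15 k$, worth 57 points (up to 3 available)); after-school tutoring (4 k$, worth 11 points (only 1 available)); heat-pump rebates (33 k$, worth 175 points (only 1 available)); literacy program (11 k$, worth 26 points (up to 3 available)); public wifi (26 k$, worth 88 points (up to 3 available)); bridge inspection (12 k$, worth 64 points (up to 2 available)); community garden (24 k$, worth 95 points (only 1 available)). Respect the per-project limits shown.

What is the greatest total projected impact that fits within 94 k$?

480

By projected impact per k$: bridge inspection 5.33, heat-pump rebates 5.30, arts residency 5.15, river cleanup 4.71 lead.
Taking the top-ratio projects first gives arts residency + heat-pump rebates + 2×bridge inspection for 478 (91 k$).
Replace bridge inspection with 2×river cleanup: the trade gains 2 net, giving 480 at 93 k$.
Nothing else within 94 k$ beats 480.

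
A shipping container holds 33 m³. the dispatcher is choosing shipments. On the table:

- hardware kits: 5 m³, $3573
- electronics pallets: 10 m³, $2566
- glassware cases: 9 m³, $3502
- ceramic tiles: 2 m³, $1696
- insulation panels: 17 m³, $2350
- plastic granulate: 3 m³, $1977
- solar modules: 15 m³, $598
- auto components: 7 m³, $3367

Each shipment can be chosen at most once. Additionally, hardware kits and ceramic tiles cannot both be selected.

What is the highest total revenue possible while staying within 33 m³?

13108

Ranking by ratio (revenue/m³): ceramic tiles 848.00, hardware kits 714.60, plastic granulate 659.00, auto components 481.00.
Electronics pallets + glassware cases + ceramic tiles + plastic granulate + auto components uses 31 of the 33 m³ and totals 13108.
No other feasible combination exceeds 13108.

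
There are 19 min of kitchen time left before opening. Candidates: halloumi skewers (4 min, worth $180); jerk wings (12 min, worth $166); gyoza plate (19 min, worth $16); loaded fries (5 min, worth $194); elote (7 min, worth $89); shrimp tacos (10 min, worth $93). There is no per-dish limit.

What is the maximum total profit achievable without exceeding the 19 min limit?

762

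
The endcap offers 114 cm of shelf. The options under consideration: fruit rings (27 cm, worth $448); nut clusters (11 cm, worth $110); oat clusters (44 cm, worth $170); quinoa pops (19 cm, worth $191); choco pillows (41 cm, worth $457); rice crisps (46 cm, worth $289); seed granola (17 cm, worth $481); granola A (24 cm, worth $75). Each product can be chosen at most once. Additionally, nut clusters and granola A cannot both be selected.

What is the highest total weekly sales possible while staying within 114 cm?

1577

Best packing: fruit rings + quinoa pops + choco pillows + seed granola — 104 cm, 1577 total.
The spare 10 cm is too small for any remaining product, and no feasible exchange beats 1577.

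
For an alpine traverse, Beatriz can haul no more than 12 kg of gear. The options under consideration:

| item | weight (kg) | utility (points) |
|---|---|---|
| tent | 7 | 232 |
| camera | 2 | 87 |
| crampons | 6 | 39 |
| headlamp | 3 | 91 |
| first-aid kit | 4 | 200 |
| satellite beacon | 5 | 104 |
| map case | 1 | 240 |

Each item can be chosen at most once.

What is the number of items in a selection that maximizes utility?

3

Optimal total is 672.
tent + first-aid kit + map case hits 672 at 12 kg.
Any selection reaching 672 contains exactly 3 items.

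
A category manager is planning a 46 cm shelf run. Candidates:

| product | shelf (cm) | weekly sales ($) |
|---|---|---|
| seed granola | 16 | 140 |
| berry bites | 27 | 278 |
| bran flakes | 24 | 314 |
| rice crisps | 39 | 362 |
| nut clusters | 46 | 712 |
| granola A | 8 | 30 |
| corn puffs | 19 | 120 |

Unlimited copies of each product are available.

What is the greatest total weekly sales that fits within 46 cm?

712

Nut clusters uses 46 of the 46 cm and totals 712.
That's the maximum — no swap from here does better than 712.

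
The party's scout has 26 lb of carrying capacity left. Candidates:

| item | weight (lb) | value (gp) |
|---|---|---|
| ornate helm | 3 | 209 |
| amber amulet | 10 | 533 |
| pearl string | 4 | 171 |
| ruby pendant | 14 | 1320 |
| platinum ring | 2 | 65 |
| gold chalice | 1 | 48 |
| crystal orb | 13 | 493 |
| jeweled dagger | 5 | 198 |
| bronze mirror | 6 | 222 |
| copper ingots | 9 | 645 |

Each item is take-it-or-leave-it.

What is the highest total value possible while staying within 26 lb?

By value per lb: ruby pendant 94.29, copper ingots 71.67, ornate helm 69.67, amber amulet 53.30 lead.
Best packing: ornate helm + ruby pendant + copper ingots — 26 lb, 2174 total.
Runner-up ruby pendant + platinum ring + gold chalice + copper ingots tops out at 2078.

2174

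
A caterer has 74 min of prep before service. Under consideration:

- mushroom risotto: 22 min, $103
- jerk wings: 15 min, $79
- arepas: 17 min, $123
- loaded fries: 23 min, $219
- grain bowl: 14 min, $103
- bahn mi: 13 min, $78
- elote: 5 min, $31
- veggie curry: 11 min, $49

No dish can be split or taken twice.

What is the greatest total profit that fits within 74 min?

555

Filling by ratio: arepas + loaded fries + grain bowl + bahn mi + elote for 554, with 2 min left unused.
Dropping bahn mi frees 13 min; slotting in jerk wings (15 min) lifts the total to 555 at 74 min.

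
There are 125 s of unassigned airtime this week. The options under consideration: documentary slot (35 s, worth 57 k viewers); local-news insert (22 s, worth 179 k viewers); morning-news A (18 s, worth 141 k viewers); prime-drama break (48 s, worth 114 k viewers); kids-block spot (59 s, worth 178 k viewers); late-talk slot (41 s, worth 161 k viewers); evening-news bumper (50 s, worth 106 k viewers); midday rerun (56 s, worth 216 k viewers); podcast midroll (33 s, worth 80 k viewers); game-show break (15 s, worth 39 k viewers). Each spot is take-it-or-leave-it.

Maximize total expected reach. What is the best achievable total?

Ranking by ratio (expected reach/s): local-news insert 8.14, morning-news A 7.83, late-talk slot 3.93.
The ratio heuristic lands on local-news insert + morning-news A + late-talk slot + game-show break (520) but leaves 29 s idle.
The 41 s tied up in late-talk slot is better spent on midday rerun — total rises to 575 (111 s).
Runner-up local-news insert + morning-news A + late-talk slot + podcast midroll tops out at 561.

575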